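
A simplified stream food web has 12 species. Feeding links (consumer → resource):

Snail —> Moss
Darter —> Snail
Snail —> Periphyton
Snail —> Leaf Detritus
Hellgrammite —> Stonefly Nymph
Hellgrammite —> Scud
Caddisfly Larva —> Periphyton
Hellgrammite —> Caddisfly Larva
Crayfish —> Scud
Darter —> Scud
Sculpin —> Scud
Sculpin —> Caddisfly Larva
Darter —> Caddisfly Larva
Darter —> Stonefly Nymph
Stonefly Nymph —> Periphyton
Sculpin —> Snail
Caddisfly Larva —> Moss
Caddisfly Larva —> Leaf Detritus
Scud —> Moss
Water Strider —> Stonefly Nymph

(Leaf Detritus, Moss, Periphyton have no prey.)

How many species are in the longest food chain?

One longest chain: Leaf Detritus → Snail → Darter.
It has 3 species and 2 links.

3 species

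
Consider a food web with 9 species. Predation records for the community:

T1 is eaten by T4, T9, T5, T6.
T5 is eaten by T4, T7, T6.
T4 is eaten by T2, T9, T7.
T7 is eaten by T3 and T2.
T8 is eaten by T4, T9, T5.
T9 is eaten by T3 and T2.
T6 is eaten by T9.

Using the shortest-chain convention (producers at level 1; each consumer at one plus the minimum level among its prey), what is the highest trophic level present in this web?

Producers (level 1): T8, T1.
Following each consumer down to its lowest-level prey: T8 → T4 → T2 (levels 1 through 3).
All prey of T2 (T4 2, T9 2, T7 3) are at level 2 or above, so T2 is at level 1 + 2 = 3.
Every consumer has at least one prey at level 2 or below, so none exceeds level 3.

3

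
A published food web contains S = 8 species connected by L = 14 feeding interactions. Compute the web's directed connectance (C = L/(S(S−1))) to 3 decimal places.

C = 0.250

The web has S = 8 species and L = 14 feeding links.
C = L / (S(S−1)) = 14 / 56 = 0.2500 ≈ 0.250.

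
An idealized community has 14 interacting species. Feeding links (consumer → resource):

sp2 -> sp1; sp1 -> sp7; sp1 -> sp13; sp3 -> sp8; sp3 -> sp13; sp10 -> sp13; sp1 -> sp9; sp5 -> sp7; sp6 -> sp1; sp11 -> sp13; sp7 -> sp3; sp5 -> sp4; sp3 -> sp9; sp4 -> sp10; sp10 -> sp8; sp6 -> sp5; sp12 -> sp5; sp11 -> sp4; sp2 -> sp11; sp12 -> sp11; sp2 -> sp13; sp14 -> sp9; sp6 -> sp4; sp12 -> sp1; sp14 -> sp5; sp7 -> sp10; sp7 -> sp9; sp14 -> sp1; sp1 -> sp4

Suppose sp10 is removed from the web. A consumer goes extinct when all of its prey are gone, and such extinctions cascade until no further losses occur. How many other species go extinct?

Remove sp10.
Round 1: sp4 (all prey gone) → extinct.
No further losses. Total secondary extinctions: 1.

1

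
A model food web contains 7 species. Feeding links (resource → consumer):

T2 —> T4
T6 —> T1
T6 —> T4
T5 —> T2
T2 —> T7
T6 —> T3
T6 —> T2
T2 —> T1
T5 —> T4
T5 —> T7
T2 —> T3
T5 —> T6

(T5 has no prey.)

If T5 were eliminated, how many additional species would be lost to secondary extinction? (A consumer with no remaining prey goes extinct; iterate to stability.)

6

Remove T5.
Round 1: T6 (all prey gone) → extinct.
Round 2: T2 (all prey gone) → extinct.
Round 3: T1 (all prey gone), T7 (all prey gone), T4 (all prey gone), T3 (all prey gone) → extinct.
No further losses. Total secondary extinctions: 6.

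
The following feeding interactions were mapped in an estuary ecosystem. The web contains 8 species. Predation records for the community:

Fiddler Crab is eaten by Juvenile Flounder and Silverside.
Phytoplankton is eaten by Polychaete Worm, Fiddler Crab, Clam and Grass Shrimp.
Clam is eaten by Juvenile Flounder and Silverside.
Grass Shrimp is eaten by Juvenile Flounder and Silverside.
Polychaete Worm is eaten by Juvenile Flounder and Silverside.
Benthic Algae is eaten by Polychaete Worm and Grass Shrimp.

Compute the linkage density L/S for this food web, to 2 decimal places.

There are L = 14 links among S = 8 species.
L/S = 14/8 = 1.7500 ≈ 1.75.

L/S = 1.75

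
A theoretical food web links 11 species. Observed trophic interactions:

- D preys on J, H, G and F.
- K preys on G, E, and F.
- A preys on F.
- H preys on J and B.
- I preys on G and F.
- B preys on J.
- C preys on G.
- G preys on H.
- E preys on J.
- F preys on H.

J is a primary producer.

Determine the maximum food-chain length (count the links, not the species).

4 links

One longest chain: J → B → H → F → K.
It has 5 species and 4 links.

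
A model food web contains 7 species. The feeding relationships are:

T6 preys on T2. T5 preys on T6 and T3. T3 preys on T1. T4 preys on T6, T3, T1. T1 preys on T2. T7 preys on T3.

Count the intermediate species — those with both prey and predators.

Intermediate species (has both prey and predators): T6, T1, T3.
Count: 3.

3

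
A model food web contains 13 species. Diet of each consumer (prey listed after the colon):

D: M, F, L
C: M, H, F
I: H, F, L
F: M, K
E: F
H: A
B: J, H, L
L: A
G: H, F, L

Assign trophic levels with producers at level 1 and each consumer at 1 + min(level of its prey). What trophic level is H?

Trophic level 2

A is a producer → level 1.
H eats A → level 2.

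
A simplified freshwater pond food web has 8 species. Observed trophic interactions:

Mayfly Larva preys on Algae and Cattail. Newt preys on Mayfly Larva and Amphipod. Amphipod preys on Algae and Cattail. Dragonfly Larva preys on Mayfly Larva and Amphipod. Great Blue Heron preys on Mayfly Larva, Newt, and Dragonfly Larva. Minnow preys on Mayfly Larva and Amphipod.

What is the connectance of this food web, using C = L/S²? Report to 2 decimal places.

C = 0.20

The web has S = 8 species and L = 13 feeding links.
C = L / S² = 13 / 64 = 0.2031 ≈ 0.20.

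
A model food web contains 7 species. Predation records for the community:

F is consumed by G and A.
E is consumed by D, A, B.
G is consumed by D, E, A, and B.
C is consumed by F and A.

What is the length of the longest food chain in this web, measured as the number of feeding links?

One longest chain: C → F → G → E → D.
It has 5 species and 4 links.

4 links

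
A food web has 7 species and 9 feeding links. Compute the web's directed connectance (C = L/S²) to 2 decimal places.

C = 0.18

The web has S = 7 species and L = 9 feeding links.
C = L / S² = 9 / 49 = 0.1837 ≈ 0.18.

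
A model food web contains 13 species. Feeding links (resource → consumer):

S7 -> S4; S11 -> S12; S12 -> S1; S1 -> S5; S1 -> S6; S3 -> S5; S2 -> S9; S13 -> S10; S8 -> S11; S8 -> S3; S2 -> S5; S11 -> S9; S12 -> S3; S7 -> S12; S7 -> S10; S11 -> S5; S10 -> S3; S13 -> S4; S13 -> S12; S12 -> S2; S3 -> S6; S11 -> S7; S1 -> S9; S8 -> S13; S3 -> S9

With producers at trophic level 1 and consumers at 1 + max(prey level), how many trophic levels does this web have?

Producers (level 1): S8.
S8 → S11 → S7 → S10 → S3 → S6 gives S6 level 6.
No species has a prey at level 6, so no species reaches level 7.

6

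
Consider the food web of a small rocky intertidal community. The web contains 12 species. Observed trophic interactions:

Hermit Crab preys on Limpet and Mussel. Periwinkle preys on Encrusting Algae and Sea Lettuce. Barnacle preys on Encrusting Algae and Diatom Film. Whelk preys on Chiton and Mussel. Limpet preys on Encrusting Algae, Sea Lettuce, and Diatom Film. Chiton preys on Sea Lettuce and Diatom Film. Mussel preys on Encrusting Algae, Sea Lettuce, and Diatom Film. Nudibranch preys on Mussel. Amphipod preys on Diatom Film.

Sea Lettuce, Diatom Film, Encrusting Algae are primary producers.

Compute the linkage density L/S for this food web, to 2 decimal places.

L/S = 1.50

There are L = 18 links among S = 12 species.
L/S = 18/12 = 1.5000 ≈ 1.50.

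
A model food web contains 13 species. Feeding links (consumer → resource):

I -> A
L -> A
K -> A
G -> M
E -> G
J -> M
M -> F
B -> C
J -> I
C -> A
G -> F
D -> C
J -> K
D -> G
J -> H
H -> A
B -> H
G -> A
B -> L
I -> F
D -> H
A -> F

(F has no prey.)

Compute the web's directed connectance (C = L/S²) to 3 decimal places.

C = 0.130

The web has S = 13 species and L = 22 feeding links.
C = L / S² = 22 / 169 = 0.1302 ≈ 0.130.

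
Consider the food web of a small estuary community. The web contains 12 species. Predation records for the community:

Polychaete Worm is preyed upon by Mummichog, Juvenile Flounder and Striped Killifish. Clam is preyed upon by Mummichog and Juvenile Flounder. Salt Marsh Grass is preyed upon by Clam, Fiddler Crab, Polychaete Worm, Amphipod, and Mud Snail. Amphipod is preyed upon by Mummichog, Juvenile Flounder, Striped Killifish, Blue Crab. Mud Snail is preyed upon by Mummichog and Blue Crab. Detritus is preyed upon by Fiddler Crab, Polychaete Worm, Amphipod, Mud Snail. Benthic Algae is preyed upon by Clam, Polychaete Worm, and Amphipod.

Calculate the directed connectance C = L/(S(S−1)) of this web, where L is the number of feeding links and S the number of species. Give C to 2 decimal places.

C = 0.17

The web has S = 12 species and L = 23 feeding links.
C = L / (S(S−1)) = 23 / 132 = 0.1742 ≈ 0.17.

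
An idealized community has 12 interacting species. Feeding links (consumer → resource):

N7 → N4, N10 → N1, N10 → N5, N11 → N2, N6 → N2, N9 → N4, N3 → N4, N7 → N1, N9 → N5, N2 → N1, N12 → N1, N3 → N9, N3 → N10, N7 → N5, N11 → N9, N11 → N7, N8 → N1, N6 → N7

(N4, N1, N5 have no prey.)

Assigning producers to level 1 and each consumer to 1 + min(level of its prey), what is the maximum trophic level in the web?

3

Producers (level 1): N4, N1, N5.
Following each consumer down to its lowest-level prey: N1 → N2 → N6 (levels 1 through 3).
All prey of N6 (N2 2, N7 2) are at level 2 or above, so N6 is at level 1 + 2 = 3.
Every consumer has at least one prey at level 2 or below, so none exceeds level 3.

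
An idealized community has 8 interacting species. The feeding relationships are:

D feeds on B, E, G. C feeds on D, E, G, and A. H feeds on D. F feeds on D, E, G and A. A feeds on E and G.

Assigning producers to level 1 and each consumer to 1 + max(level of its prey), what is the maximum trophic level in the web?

Producers (level 1): B, E, G.
B → D → C gives C level 3.
No species has a prey at level 3, so no species reaches level 4.

3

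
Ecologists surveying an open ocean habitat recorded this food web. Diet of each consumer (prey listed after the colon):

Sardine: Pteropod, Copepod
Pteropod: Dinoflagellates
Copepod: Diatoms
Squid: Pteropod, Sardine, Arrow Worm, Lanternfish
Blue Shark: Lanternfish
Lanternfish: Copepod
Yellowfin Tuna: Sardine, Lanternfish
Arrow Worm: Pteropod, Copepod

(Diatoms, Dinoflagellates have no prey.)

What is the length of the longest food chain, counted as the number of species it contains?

4 species

One longest chain: Dinoflagellates → Pteropod → Sardine → Yellowfin Tuna.
It has 4 species and 3 links.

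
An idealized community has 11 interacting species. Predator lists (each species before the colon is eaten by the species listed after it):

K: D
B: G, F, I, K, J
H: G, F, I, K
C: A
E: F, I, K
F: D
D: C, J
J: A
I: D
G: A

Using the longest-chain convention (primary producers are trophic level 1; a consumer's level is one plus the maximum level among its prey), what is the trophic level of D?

E is a producer → level 1.
F eats E (level 1); other prey at levels: H 1, B 1 → level 2.
D eats F (level 2); other prey at levels: I 2, K 2 → level 3.

Trophic level 3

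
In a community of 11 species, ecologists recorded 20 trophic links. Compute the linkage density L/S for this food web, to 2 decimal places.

L/S = 1.82

There are L = 20 links among S = 11 species.
L/S = 20/11 = 1.8182 ≈ 1.82.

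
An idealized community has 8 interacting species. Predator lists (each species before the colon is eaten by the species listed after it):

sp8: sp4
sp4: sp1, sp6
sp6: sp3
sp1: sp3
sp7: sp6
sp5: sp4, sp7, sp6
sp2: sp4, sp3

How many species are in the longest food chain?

One longest chain: sp5 → sp4 → sp1 → sp3.
It has 4 species and 3 links.

4 species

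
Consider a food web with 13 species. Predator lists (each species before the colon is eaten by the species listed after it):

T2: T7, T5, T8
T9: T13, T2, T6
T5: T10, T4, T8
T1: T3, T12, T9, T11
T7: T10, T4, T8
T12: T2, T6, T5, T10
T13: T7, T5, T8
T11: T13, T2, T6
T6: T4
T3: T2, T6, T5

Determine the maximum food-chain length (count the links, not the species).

One longest chain: T1 → T9 → T13 → T7 → T10.
It has 5 species and 4 links.

4 links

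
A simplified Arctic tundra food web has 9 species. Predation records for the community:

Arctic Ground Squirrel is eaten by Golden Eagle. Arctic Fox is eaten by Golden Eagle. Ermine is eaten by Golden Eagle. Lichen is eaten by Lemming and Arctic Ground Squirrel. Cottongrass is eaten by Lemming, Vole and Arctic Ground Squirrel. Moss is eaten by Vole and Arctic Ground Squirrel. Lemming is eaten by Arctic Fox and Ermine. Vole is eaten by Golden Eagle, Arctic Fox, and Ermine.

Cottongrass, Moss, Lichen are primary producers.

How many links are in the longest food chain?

3 links

One longest chain: Cottongrass → Vole → Arctic Fox → Golden Eagle.
It has 4 species and 3 links.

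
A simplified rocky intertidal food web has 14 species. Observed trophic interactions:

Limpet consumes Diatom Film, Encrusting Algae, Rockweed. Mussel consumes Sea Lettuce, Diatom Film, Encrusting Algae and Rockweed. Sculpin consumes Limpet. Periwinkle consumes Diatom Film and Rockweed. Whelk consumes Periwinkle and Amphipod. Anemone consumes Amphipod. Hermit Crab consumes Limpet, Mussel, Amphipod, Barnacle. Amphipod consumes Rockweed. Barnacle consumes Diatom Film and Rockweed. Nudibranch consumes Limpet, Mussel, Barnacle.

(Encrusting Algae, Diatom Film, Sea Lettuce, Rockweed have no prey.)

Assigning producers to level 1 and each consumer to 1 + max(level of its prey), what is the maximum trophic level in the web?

3

Producers (level 1): Encrusting Algae, Diatom Film, Sea Lettuce, Rockweed.
Rockweed → Amphipod → Anemone gives Anemone level 3.
No species has a prey at level 3, so no species reaches level 4.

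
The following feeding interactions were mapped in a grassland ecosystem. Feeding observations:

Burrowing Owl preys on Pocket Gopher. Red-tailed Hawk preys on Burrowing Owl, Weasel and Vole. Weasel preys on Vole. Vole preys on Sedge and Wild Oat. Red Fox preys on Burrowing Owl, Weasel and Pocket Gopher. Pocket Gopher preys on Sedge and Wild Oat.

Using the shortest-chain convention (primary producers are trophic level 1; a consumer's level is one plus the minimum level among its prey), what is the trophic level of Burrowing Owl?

Trophic level 3

Wild Oat is a producer → level 1.
Pocket Gopher eats Wild Oat → level 2.
Burrowing Owl eats Pocket Gopher → level 3.
No prey of Burrowing Owl is below level 2, so 3 is the minimum.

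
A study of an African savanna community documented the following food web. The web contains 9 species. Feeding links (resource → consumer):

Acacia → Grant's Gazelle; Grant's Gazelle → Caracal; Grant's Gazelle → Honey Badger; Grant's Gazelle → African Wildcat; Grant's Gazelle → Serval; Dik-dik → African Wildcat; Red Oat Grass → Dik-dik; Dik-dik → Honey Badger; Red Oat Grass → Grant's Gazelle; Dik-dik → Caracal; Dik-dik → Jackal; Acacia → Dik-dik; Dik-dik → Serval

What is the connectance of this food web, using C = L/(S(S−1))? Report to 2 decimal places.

The web has S = 9 species and L = 13 feeding links.
C = L / (S(S−1)) = 13 / 72 = 0.1806 ≈ 0.18.

C = 0.18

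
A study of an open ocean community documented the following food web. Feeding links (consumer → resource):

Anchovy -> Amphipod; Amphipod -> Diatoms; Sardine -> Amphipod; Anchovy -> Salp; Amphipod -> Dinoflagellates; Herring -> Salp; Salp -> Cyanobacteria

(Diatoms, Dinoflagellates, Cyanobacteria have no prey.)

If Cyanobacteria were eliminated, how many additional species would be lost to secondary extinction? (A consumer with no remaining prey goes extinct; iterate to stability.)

Remove Cyanobacteria.
Round 1: Salp (all prey gone) → extinct.
Round 2: Herring (all prey gone) → extinct.
No further losses. Total secondary extinctions: 2.

2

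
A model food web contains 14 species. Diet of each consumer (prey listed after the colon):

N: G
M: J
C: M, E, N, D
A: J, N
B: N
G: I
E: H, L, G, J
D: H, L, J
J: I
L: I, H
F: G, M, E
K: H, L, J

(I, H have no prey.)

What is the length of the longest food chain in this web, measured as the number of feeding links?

One longest chain: I → J → M → F.
It has 4 species and 3 links.

3 links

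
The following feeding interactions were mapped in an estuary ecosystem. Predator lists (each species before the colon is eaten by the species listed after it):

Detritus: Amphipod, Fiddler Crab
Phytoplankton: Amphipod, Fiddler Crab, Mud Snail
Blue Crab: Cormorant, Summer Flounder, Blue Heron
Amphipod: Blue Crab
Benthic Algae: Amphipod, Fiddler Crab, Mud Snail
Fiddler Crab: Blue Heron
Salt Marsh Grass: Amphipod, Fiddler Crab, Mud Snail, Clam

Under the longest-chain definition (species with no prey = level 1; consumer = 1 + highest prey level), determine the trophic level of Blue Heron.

Trophic level 4

Benthic Algae has no prey (basal) → level 1.
Amphipod eats Benthic Algae (level 1); other prey at levels: Phytoplankton 1, Detritus 1, Salt Marsh Grass 1 → level 2.
Blue Crab eats Amphipod → level 3.
Blue Heron eats Blue Crab (level 3); other prey at levels: Fiddler Crab 2 → level 4.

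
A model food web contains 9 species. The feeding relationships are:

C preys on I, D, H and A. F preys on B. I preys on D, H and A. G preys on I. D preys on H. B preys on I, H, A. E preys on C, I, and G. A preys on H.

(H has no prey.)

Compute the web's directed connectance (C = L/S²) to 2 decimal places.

The web has S = 9 species and L = 17 feeding links.
C = L / S² = 17 / 81 = 0.2099 ≈ 0.21.

C = 0.21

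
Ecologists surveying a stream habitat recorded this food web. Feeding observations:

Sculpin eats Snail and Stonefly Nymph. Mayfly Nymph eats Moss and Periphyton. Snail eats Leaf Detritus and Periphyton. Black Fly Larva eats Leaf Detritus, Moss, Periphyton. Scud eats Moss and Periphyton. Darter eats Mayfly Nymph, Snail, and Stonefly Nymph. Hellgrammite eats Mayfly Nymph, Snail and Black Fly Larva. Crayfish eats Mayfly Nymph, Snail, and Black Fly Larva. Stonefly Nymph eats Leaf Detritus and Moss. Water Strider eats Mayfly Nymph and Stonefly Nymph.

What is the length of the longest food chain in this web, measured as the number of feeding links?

One longest chain: Leaf Detritus → Stonefly Nymph → Water Strider.
It has 3 species and 2 links.

2 links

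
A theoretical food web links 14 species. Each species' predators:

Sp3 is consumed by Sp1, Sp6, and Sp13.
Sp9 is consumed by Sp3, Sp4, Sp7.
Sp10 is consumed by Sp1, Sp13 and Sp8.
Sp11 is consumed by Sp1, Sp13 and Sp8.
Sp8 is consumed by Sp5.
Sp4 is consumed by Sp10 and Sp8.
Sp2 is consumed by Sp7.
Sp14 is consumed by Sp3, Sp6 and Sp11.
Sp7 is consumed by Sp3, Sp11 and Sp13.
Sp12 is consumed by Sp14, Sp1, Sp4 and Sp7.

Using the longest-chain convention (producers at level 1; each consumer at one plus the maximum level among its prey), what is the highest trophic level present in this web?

Producers (level 1): Sp12, Sp2, Sp9.
Sp12 → Sp4 → Sp10 → Sp8 → Sp5 gives Sp5 level 5.
No species has a prey at level 5, so no species reaches level 6.

5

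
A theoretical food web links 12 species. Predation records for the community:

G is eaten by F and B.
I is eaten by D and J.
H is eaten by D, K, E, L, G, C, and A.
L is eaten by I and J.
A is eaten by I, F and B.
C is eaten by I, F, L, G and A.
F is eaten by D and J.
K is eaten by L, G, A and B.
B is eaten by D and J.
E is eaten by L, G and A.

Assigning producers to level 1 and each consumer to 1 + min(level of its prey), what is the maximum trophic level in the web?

3

Producers (level 1): H.
Following each consumer down to its lowest-level prey: H → C → F (levels 1 through 3).
All prey of F (C 2, G 2, A 2) are at level 2 or above, so F is at level 1 + 2 = 3.
Every consumer has at least one prey at level 2 or below, so none exceeds level 3.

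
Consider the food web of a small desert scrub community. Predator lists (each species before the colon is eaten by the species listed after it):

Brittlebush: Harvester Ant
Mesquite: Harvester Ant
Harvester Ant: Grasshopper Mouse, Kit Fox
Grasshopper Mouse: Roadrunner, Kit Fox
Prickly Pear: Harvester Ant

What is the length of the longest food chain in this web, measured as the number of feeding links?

3 links

One longest chain: Prickly Pear → Harvester Ant → Grasshopper Mouse → Roadrunner.
It has 4 species and 3 links.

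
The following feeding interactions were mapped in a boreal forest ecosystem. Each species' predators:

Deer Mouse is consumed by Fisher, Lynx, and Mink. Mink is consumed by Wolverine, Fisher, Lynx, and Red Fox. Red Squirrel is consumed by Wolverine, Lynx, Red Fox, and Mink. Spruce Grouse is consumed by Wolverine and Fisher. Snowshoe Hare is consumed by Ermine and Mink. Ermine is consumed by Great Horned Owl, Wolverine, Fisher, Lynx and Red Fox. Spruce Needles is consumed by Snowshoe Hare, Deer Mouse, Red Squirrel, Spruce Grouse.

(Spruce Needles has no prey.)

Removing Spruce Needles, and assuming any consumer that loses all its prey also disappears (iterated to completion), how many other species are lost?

Remove Spruce Needles.
Round 1: Deer Mouse (all prey gone), Spruce Grouse (all prey gone), Red Squirrel (all prey gone), Snowshoe Hare (all prey gone) → extinct.
Round 2: Mink (all prey gone), Ermine (all prey gone) → extinct.
Round 3: Lynx (all prey gone), Wolverine (all prey gone), Great Horned Owl (all prey gone), Red Fox (all prey gone), Fisher (all prey gone) → extinct.
No further losses. Total secondary extinctions: 11.

11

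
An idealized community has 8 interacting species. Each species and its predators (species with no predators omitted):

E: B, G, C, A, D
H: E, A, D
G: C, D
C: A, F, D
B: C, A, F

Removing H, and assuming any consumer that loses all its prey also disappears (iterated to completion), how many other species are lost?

Remove H.
Round 1: E (all prey gone) → extinct.
Round 2: B (all prey gone), G (all prey gone) → extinct.
Round 3: C (all prey gone) → extinct.
Round 4: A (all prey gone), F (all prey gone), D (all prey gone) → extinct.
No further losses. Total secondary extinctions: 7.

7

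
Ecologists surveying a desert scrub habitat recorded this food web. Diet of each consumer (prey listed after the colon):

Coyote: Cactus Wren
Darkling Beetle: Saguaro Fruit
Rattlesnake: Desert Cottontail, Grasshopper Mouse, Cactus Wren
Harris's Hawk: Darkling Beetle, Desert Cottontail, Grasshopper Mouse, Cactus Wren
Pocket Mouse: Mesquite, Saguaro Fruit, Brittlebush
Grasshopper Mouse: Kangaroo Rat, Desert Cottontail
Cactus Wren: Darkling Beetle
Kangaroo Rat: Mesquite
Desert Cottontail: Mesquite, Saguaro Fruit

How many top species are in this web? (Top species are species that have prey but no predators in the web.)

4

Top species (has prey, but nothing eats it): Pocket Mouse, Rattlesnake, Coyote, Harris's Hawk.
Count: 4.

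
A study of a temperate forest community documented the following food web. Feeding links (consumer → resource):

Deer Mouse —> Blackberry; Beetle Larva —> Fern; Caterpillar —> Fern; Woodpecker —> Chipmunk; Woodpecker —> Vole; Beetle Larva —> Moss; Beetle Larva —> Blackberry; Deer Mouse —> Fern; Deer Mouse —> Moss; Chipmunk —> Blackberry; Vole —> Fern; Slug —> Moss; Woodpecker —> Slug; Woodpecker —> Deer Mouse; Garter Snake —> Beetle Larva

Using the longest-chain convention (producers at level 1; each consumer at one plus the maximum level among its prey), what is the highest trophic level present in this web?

3

Producers (level 1): Blackberry, Fern, Moss.
Blackberry → Deer Mouse → Woodpecker gives Woodpecker level 3.
No species has a prey at level 3, so no species reaches level 4.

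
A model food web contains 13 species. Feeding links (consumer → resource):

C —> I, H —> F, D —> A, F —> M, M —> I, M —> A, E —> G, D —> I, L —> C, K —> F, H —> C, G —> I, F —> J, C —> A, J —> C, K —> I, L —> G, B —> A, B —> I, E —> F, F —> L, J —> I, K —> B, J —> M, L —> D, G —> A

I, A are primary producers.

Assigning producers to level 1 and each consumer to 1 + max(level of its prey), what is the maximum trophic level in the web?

Producers (level 1): I, A.
I → C → L → F → E gives E level 5.
No species has a prey at level 5, so no species reaches level 6.

5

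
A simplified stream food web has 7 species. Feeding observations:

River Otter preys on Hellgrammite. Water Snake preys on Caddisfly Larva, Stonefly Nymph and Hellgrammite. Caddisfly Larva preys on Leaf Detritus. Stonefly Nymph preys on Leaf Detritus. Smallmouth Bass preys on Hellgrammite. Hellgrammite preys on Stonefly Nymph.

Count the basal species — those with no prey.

1

Basal species (no prey listed): Leaf Detritus.
Count: 1.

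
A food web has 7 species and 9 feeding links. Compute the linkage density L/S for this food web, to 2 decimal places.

There are L = 9 links among S = 7 species.
L/S = 9/7 = 1.2857 ≈ 1.29.

L/S = 1.29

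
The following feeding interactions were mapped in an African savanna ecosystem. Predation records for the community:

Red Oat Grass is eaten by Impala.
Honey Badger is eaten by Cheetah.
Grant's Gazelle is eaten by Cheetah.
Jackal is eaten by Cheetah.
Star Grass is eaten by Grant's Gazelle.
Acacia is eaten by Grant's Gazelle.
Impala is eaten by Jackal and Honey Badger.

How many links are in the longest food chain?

3 links

One longest chain: Red Oat Grass → Impala → Honey Badger → Cheetah.
It has 4 species and 3 links.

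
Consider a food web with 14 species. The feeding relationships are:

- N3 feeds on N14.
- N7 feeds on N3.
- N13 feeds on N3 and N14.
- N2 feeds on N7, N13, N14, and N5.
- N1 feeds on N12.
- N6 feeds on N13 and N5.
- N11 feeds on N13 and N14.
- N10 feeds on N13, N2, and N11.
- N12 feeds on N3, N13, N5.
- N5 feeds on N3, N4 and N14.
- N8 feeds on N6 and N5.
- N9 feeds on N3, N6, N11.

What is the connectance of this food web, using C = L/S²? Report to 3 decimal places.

The web has S = 14 species and L = 27 feeding links.
C = L / S² = 27 / 196 = 0.1378 ≈ 0.138.

C = 0.138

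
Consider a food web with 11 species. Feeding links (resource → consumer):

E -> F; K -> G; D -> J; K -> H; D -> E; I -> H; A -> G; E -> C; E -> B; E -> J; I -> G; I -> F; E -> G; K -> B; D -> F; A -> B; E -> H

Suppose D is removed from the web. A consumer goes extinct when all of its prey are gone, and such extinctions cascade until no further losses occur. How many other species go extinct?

3

Remove D.
Round 1: E (all prey gone) → extinct.
Round 2: J (all prey gone), C (all prey gone) → extinct.
No further losses. Total secondary extinctions: 3.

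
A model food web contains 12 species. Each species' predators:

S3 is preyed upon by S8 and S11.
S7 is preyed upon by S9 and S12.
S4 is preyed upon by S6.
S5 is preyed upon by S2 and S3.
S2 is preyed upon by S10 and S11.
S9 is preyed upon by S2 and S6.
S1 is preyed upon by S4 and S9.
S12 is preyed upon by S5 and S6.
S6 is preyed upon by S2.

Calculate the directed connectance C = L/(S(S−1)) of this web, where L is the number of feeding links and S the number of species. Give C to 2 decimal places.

The web has S = 12 species and L = 16 feeding links.
C = L / (S(S−1)) = 16 / 132 = 0.1212 ≈ 0.12.

C = 0.12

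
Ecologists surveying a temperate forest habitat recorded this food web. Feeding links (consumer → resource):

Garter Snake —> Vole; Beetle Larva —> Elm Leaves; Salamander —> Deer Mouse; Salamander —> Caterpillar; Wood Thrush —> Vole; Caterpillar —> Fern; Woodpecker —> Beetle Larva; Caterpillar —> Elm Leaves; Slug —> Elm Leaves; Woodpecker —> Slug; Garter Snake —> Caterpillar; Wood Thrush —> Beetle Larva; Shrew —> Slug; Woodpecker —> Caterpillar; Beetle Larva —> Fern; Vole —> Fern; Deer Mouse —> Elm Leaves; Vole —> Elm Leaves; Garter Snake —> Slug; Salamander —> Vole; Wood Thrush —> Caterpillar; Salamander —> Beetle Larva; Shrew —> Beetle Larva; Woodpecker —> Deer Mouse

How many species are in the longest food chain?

One longest chain: Elm Leaves → Beetle Larva → Woodpecker.
It has 3 species and 2 links.

3 species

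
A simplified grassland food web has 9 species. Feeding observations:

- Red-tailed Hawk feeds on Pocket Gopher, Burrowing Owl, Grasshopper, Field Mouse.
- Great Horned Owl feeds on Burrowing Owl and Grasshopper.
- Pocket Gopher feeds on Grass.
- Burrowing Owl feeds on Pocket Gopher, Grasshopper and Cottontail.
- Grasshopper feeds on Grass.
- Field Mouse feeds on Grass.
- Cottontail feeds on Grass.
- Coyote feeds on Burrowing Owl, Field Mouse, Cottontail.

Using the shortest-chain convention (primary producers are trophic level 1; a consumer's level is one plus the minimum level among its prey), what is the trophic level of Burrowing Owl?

Grass is a producer → level 1.
Cottontail eats Grass → level 2.
Burrowing Owl eats Cottontail → level 3.
No prey of Burrowing Owl is below level 2, so 3 is the minimum.

Trophic level 3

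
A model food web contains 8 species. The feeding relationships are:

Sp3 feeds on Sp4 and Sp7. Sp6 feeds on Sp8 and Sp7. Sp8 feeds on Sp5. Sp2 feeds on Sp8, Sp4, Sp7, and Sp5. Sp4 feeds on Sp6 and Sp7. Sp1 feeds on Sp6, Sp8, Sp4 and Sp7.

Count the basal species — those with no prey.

Basal species (no prey listed): Sp7, Sp5.
Count: 2.

2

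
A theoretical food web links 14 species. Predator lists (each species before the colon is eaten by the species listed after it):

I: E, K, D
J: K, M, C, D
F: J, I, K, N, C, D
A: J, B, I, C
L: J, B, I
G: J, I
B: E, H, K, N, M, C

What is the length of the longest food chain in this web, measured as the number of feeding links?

One longest chain: A → B → E.
It has 3 species and 2 links.

2 links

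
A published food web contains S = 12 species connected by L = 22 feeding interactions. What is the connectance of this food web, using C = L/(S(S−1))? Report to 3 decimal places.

The web has S = 12 species and L = 22 feeding links.
C = L / (S(S−1)) = 22 / 132 = 0.1667 ≈ 0.167.

C = 0.167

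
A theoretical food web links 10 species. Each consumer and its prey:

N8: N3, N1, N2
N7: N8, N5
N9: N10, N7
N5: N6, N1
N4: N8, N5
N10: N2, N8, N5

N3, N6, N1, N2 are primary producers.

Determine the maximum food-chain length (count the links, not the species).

3 links

One longest chain: N3 → N8 → N7 → N9.
It has 4 species and 3 links.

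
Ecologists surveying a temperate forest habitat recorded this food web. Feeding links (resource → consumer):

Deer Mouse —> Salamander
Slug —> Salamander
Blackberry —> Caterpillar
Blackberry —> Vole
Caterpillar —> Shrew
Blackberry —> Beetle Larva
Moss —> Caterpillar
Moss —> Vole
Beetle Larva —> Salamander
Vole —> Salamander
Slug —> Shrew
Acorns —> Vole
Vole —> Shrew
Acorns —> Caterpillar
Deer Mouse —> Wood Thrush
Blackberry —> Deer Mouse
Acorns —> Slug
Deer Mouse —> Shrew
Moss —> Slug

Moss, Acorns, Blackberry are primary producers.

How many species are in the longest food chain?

One longest chain: Blackberry → Deer Mouse → Wood Thrush.
It has 3 species and 2 links.

3 species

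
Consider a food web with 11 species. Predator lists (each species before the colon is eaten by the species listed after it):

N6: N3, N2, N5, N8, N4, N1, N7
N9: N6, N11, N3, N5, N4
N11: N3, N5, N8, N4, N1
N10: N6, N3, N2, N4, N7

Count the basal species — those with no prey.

2

Basal species (no prey listed): N10, N9.
Count: 2.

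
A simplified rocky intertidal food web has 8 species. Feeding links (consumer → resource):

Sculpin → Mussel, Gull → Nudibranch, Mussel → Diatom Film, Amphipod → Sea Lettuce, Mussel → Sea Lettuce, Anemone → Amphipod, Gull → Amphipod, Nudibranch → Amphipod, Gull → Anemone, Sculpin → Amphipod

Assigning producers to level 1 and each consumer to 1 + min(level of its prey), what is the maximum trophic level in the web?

3

Producers (level 1): Diatom Film, Sea Lettuce.
Following each consumer down to its lowest-level prey: Sea Lettuce → Amphipod → Gull (levels 1 through 3).
All prey of Gull (Amphipod 2, Anemone 3, Nudibranch 3) are at level 2 or above, so Gull is at level 1 + 2 = 3.
Every consumer has at least one prey at level 2 or below, so none exceeds level 3.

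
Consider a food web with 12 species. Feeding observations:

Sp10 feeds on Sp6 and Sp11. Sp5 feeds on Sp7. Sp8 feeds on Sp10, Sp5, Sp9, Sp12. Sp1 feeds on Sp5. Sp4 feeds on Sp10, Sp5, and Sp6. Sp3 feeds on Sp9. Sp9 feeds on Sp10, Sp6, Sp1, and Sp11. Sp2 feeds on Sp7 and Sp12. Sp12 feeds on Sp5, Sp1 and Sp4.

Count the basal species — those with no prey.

Basal species (no prey listed): Sp6, Sp7, Sp11.
Count: 3.

3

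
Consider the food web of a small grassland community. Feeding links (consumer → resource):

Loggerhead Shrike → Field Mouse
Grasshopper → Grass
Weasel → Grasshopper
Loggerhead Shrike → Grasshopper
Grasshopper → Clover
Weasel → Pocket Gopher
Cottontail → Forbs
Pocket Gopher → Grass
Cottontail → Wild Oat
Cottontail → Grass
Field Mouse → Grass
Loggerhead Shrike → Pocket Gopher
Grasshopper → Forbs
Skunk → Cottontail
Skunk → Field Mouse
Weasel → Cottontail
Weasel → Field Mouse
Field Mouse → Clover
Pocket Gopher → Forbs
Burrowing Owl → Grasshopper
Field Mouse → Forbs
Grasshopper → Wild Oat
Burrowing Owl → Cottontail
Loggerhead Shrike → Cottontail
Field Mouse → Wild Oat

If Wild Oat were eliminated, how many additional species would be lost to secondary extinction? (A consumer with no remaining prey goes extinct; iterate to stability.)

0

Remove Wild Oat.
Every predator of it retains at least one other prey: Field Mouse still has Clover, Grass, Forbs; Cottontail still has Grass, Forbs; Grasshopper still has Clover, Grass, Forbs.
No consumer loses all prey, so no secondary extinctions occur.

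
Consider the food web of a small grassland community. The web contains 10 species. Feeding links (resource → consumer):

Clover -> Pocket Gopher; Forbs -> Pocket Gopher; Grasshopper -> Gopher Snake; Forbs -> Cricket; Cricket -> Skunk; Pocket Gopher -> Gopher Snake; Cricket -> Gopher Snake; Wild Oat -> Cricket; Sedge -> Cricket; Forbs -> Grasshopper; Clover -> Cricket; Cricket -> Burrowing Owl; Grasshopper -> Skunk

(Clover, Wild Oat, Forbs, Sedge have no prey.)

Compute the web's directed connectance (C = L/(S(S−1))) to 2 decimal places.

The web has S = 10 species and L = 13 feeding links.
C = L / (S(S−1)) = 13 / 90 = 0.1444 ≈ 0.14.

C = 0.14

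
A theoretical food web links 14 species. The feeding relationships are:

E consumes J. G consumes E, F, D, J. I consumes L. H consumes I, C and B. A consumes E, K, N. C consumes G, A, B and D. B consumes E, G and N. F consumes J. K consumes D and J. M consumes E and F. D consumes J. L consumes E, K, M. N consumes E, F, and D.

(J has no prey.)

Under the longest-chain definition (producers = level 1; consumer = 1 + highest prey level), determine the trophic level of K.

Trophic level 3

J is a producer → level 1.
D eats J → level 2.
K eats D (level 2); other prey at levels: J 1 → level 3.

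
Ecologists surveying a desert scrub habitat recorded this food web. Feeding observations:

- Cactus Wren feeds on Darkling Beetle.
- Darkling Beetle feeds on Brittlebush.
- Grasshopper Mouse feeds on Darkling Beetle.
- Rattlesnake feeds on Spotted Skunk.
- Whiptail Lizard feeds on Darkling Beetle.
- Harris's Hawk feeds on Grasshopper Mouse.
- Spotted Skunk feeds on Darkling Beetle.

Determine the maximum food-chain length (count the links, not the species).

3 links

One longest chain: Brittlebush → Darkling Beetle → Grasshopper Mouse → Harris's Hawk.
It has 4 species and 3 links.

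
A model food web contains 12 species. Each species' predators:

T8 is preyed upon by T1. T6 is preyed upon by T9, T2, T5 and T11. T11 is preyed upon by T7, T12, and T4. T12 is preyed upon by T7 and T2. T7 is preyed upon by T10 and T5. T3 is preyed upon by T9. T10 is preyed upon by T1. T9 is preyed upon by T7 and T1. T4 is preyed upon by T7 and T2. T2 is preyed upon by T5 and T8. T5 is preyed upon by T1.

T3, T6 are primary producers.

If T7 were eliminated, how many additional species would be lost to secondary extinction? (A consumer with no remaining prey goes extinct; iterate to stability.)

Remove T7.
Round 1: T10 (all prey gone) → extinct.
No further losses. Total secondary extinctions: 1.

1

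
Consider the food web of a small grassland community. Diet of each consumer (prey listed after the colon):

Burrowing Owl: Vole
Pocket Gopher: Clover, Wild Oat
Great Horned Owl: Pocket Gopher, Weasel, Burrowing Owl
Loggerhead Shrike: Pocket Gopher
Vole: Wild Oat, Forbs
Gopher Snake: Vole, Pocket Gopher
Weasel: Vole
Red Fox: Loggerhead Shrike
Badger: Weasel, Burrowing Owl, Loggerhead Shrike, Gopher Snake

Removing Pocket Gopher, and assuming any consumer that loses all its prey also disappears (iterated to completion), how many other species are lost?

Remove Pocket Gopher.
Round 1: Loggerhead Shrike (all prey gone) → extinct.
Round 2: Red Fox (all prey gone) → extinct.
No further losses. Total secondary extinctions: 2.

2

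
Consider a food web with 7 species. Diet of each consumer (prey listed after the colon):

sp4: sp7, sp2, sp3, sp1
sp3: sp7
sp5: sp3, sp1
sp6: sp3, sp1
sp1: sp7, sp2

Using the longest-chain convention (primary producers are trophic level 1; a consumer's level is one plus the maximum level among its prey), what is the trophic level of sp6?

Trophic level 3

sp7 is a producer → level 1.
sp3 eats sp7 → level 2.
sp6 eats sp3 (level 2); other prey at levels: sp1 2 → level 3.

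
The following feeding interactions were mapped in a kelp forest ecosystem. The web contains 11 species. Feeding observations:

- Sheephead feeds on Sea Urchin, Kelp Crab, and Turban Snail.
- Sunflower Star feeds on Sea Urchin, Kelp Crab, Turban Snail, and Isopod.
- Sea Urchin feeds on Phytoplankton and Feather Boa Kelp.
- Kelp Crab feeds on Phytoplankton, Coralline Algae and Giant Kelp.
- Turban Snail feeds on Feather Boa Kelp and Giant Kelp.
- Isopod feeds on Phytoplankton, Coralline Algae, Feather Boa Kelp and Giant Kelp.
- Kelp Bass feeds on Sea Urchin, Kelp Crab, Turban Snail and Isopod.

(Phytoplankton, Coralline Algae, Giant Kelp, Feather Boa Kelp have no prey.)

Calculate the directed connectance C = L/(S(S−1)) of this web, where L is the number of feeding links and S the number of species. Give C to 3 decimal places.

The web has S = 11 species and L = 22 feeding links.
C = L / (S(S−1)) = 22 / 110 = 0.2000 ≈ 0.200.

C = 0.200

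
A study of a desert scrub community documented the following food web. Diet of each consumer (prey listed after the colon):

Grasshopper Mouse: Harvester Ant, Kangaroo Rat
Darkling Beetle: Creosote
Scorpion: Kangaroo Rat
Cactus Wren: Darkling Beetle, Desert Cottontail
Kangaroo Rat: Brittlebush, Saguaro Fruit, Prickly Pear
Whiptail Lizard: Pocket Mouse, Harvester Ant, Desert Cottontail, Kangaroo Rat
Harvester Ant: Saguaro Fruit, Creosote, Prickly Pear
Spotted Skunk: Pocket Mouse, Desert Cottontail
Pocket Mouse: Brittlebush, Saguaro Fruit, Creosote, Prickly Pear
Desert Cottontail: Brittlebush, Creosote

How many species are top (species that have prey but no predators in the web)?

Top species (has prey, but nothing eats it): Scorpion, Whiptail Lizard, Cactus Wren, Grasshopper Mouse, Spotted Skunk.
Count: 5.

5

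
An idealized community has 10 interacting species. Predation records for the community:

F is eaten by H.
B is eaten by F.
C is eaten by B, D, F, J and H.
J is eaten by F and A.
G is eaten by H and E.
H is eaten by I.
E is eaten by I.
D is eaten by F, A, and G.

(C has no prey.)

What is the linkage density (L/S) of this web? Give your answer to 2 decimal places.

There are L = 16 links among S = 10 species.
L/S = 16/10 = 1.6000 ≈ 1.60.

L/S = 1.60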